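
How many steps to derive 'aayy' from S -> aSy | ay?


Derivation: S => aSy => aayy
Steps: 2


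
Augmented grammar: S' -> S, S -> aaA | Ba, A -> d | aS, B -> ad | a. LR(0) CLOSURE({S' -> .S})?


Start: S' -> .S
For each item with dot before a nonterminal B, add B -> .γ for every B-production
Closure: [S' -> .S, S -> .aaA, S -> .Ba, B -> .ad, B -> .a]


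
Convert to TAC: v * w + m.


Break into single-operator statements:
t1 = v * w
t2 = t1 + m


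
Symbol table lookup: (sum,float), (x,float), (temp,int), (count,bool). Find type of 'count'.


Lookup 'count' → type bool


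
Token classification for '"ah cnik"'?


Pattern: double-quoted sequence
Type: STRING_LITERAL


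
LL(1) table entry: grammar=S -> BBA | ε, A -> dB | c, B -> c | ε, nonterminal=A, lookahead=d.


For [A, d]: 'd' ∈ FIRST(dB)
Entry: A -> dB


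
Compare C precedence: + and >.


'+' is additive (level 9); '>' is relational (level 7)
Higher level binds tighter
'+' has higher precedence than '>'


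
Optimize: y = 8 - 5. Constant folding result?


8 - 5 = 3 at compile time
Optimized: y = 3


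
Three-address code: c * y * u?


Break into single-operator statements:
t1 = c * y
t2 = t1 * u


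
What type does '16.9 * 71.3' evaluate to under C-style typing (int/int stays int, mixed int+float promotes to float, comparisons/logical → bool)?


Operand types: float * float
Rule: mixed int/float promotes to float; int/int stays int
Result type: float


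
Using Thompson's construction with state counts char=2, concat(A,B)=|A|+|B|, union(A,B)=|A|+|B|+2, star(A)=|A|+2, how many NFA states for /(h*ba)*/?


Syntax tree has 3 char leaf(s), 0 union(s), 2 star(s)
chars contribute 3×2 = 6; each union adds +2; each star adds +2
Total: 6 + 0 + 4 = 10 states


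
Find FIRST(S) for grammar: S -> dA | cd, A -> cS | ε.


Per alternative of S: FIRST(dA) = {d}; FIRST(cd) = {c}
FIRST(S) = {c, d}


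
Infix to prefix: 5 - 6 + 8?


left-to-right (same/higher precedence on left): tree is (+ (- 5 6) 8)
Prefix: + - 5 6 8


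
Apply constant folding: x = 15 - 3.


15 - 3 = 12 at compile time
Optimized: x = 12


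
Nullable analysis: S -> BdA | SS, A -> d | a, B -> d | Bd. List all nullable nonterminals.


A nonterminal is nullable iff some alternative derives ε (directly, or every symbol in it is nullable)
Nullable: {}


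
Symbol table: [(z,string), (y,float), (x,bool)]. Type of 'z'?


Lookup 'z' → type string


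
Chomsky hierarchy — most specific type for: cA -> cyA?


LHS has context (more than one symbol) and |LHS| ≤ |RHS|
Classification: Type 1 (Context-Sensitive)


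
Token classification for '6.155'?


Pattern: digits with a decimal point
Type: FLOAT_LITERAL


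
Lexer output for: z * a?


Scan left to right, longest-match per lexeme
Tokens: ID(z), OP(*), ID(a)


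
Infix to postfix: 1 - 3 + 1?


Left to right (same or higher precedence on left)
Postfix: 1 3 - 1 +


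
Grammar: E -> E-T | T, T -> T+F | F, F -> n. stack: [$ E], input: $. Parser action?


start symbol E on stack, input exhausted
Action: accept


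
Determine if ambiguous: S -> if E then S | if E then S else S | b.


dangling else: 'if E then if E then b else b' parses two ways
Ambiguous


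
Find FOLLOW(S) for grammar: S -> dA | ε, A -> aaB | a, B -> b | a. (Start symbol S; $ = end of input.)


$ ∈ FOLLOW(S). For each A -> αBβ: add FIRST(β)\{ε} to FOLLOW(B); if β nullable, add FOLLOW(A).
FOLLOW(S) = {$}


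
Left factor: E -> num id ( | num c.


Common prefix: 'num'
Factored: E -> num E', E' -> id ( | c


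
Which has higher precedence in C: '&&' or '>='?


'>=' is relational (level 7); '&&' is logical AND (level 2)
Higher level binds tighter
'>=' has higher precedence than '&&'


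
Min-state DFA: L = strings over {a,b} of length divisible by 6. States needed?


Track length mod 6: states 0..5, accept at 0
Minimal DFA: 6 states


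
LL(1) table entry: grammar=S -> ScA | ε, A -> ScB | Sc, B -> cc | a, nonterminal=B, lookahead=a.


For [B, a]: 'a' ∈ FIRST(a)
Entry: B -> a


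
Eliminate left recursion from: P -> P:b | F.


Left-recursive alternatives: P:b; non-recursive: F
Introduce P': P -> FP', P' -> :bP' | ε


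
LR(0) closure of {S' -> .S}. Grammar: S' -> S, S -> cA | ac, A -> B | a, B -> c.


Start: S' -> .S
For each item with dot before a nonterminal B, add B -> .γ for every B-production
Closure: [S' -> .S, S -> .cA, S -> .ac]


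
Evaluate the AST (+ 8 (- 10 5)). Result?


Evaluate inner: (- 10 5) = 5
Evaluate root: (+ 8 5) = 13
Result: 13


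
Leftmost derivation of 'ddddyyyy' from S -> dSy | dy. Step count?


Derivation: S => dSy => ddSyy => dddSyyy => ddddyyyy
Steps: 4


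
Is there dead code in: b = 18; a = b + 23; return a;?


b is read by a's definition; a is returned
No dead code


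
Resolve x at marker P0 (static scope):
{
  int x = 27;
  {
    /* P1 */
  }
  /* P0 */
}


x declared in the same block as P0
x = 27


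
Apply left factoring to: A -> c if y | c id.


Common prefix: 'c'
Factored: A -> c A', A' -> if y | id


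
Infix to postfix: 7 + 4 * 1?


* has higher precedence, evaluate 4*1 first
Postfix: 7 4 1 * +


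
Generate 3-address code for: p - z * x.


Break into single-operator statements:
t1 = z * x
t2 = p - t1


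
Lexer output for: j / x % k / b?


Scan left to right, longest-match per lexeme
Tokens: ID(j), OP(/), ID(x), OP(%), ID(k), OP(/), ID(b)


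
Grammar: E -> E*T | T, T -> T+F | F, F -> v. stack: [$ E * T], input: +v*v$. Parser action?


'+' can extend T; shift to build T -> T+F
Action: shift


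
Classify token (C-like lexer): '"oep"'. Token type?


Pattern: double-quoted sequence
Type: STRING_LITERAL


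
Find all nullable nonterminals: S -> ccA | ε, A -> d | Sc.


A nonterminal is nullable iff some alternative derives ε (directly, or every symbol in it is nullable)
Nullable: {S}


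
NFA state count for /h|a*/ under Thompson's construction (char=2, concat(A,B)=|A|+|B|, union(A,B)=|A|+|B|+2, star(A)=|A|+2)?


Syntax tree has 2 char leaf(s), 1 union(s), 1 star(s)
chars contribute 2×2 = 4; each union adds +2; each star adds +2
Total: 4 + 2 + 2 = 8 states


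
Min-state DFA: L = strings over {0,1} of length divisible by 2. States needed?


Track length mod 2: states 0..1, accept at 0
Minimal DFA: 2 states


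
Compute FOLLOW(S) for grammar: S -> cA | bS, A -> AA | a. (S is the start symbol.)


$ ∈ FOLLOW(S). For each A -> αBβ: add FIRST(β)\{ε} to FOLLOW(B); if β nullable, add FOLLOW(A).
FOLLOW(S) = {$}


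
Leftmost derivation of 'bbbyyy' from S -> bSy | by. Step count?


Derivation: S => bSy => bbSyy => bbbyyy
Steps: 3


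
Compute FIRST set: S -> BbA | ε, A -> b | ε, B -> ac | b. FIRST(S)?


Per alternative of S: FIRST(BbA) = {a, b}; FIRST(ε) = {ε}
FIRST(S) = {a, b, ε}


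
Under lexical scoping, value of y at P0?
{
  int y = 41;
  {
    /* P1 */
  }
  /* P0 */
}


y declared in the same block as P0
y = 41


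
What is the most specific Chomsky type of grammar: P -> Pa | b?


Left-linear: every RHS is a terminal or one nonterminal followed by a terminal
Classification: Type 3 (Regular)


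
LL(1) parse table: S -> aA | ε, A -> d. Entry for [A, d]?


For [A, d]: 'd' ∈ FIRST(d)
Entry: A -> d


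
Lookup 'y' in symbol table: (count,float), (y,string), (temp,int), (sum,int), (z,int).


Lookup 'y' → type string


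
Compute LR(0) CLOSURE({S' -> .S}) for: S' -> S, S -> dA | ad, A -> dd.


Start: S' -> .S
For each item with dot before a nonterminal B, add B -> .γ for every B-production
Closure: [S' -> .S, S -> .dA, S -> .ad]


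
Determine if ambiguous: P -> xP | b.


right-linear, alternatives start with distinct terminals 'x' vs 'b': unique leftmost derivation
Unambiguous


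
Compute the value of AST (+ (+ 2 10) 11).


Evaluate inner: (+ 2 10) = 12
Evaluate root: (+ 12 11) = 23
Result: 23


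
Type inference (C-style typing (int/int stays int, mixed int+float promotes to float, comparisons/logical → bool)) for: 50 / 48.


Operand types: int / int
Rule: mixed int/float promotes to float; int/int stays int
Result type: int


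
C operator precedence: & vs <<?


'<<' is shift (level 8); '&' is bitwise AND (level 5)
Higher level binds tighter
'<<' has higher precedence than '&'


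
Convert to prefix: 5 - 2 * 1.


'*' binds tighter: tree is (- 5 (* 2 1))
Prefix: - 5 * 2 1


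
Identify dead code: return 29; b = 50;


statement follows a return and is unreachable
Dead: 'b = 50'


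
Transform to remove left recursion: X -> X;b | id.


Left-recursive alternatives: X;b; non-recursive: id
Introduce X': X -> idX', X' -> ;bX' | ε


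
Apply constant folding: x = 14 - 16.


14 - 16 = -2 at compile time
Optimized: x = -2


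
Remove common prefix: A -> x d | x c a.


Common prefix: 'x'
Factored: A -> x A', A' -> d | c a


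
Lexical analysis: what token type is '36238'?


Pattern: digits only
Type: INTEGER_LITERAL


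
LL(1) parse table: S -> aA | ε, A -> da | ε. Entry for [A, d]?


For [A, d]: 'd' ∈ FIRST(da)
Entry: A -> da


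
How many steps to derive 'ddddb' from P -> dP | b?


Derivation: P => dP => ddP => dddP => ddddP => ddddb
Steps: 5


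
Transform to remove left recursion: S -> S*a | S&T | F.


Left-recursive alternatives: S*a, S&T; non-recursive: F
Introduce S': S -> FS', S' -> *aS' | &TS' | ε


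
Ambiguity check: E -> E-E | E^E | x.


'x-x^x' has two parse trees (no precedence encoded between - and ^)
Ambiguous


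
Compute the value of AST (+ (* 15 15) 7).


Evaluate inner: (* 15 15) = 225
Evaluate root: (+ 225 7) = 232
Result: 232


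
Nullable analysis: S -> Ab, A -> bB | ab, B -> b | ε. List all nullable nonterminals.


A nonterminal is nullable iff some alternative derives ε (directly, or every symbol in it is nullable)
Nullable: {B}


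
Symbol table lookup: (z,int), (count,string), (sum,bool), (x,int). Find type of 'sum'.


Lookup 'sum' → type bool


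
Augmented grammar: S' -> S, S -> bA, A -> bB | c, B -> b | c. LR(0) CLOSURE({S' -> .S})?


Start: S' -> .S
For each item with dot before a nonterminal B, add B -> .γ for every B-production
Closure: [S' -> .S, S -> .bA]


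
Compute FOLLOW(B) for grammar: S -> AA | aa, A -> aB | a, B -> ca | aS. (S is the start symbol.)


$ ∈ FOLLOW(S). For each A -> αBβ: add FIRST(β)\{ε} to FOLLOW(B); if β nullable, add FOLLOW(A).
FOLLOW(B) = {$, a}


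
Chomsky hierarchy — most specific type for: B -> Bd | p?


Left-linear: every RHS is a terminal or one nonterminal followed by a terminal
Classification: Type 3 (Regular)


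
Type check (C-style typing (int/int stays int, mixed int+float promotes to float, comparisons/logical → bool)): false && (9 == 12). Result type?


Operand types: bool && bool
Rule: logical operators take bool operands and yield bool
Result type: bool


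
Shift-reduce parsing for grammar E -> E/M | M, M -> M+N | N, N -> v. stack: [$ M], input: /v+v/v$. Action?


lookahead ∉ {+} so M won't extend; reduce E -> M
Action: reduce (E -> M)


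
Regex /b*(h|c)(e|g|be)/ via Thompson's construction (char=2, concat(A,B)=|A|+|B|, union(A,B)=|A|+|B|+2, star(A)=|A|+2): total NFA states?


Syntax tree has 7 char leaf(s), 3 union(s), 1 star(s)
chars contribute 7×2 = 14; each union adds +2; each star adds +2
Total: 14 + 6 + 2 = 22 states


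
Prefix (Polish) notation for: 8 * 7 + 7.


left-to-right (same/higher precedence on left): tree is (+ (* 8 7) 7)
Prefix: + * 8 7 7


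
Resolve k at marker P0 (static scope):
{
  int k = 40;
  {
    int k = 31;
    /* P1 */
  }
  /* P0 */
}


k declared in the same block as P0
k = 40


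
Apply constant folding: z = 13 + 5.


13 + 5 = 18 at compile time
Optimized: z = 18


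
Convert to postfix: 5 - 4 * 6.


* has higher precedence, evaluate 4*6 first
Postfix: 5 4 6 * -


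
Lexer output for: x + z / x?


Scan left to right, longest-match per lexeme
Tokens: ID(x), OP(+), ID(z), OP(/), ID(x)


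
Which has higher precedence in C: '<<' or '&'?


'<<' is shift (level 8); '&' is bitwise AND (level 5)
Higher level binds tighter
'<<' has higher precedence than '&'


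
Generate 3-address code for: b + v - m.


Break into single-operator statements:
t1 = b + v
t2 = t1 - m


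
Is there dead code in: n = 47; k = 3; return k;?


n is assigned but never read
Dead: 'n = 47'


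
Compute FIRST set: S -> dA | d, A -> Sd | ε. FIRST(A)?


Per alternative of A: FIRST(Sd) = {d}; FIRST(ε) = {ε}
FIRST(A) = {d, ε}


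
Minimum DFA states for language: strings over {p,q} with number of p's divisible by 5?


Track (count of p) mod 5: states 0..4, accept at 0
Minimal DFA: 5 states


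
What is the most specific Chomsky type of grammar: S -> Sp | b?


Left-linear: every RHS is a terminal or one nonterminal followed by a terminal
Classification: Type 3 (Regular)


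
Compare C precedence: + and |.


'+' is additive (level 9); '|' is bitwise OR (level 3)
Higher level binds tighter
'+' has higher precedence than '|'


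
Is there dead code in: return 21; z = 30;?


statement follows a return and is unreachable
Dead: 'z = 30'


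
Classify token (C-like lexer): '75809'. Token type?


Pattern: digits only
Type: INTEGER_LITERAL


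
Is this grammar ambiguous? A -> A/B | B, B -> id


precedence layered via separate nonterminal B: deterministic
Unambiguous


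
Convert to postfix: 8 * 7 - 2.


Left to right (same or higher precedence on left)
Postfix: 8 7 * 2 -


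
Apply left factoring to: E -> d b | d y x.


Common prefix: 'd'
Factored: E -> d E', E' -> b | y x


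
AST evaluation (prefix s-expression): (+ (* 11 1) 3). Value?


Evaluate inner: (* 11 1) = 11
Evaluate root: (+ 11 3) = 14
Result: 14


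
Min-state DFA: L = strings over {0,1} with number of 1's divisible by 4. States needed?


Track (count of 1) mod 4: states 0..3, accept at 0
Minimal DFA: 4 states


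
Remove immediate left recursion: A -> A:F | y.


Left-recursive alternatives: A:F; non-recursive: y
Introduce A': A -> yA', A' -> :FA' | ε


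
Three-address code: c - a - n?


Break into single-operator statements:
t1 = c - a
t2 = t1 - n


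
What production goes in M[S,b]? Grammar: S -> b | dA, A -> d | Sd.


For [S, b]: 'b' ∈ FIRST(b)
Entry: S -> b


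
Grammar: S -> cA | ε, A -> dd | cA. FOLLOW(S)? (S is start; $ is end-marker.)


$ ∈ FOLLOW(S). For each A -> αBβ: add FIRST(β)\{ε} to FOLLOW(B); if β nullable, add FOLLOW(A).
FOLLOW(S) = {$}


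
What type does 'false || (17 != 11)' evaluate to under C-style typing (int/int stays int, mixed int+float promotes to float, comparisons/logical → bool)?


Operand types: bool || bool
Rule: logical operators take bool operands and yield bool
Result type: bool


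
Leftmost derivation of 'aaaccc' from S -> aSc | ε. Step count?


Derivation: S => aSc => aaScc => aaaSccc => aaaccc
Steps: 4


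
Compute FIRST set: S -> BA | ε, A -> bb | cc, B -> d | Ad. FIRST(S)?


Per alternative of S: FIRST(BA) = {b, c, d}; FIRST(ε) = {ε}
FIRST(S) = {b, c, d, ε}


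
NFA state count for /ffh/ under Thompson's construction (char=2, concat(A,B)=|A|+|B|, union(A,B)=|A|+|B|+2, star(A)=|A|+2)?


Syntax tree has 3 char leaf(s), 0 union(s), 0 star(s)
chars contribute 3×2 = 6; each union adds +2; each star adds +2
Total: 6 + 0 + 0 = 6 states


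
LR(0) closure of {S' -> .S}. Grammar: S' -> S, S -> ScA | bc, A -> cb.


Start: S' -> .S
For each item with dot before a nonterminal B, add B -> .γ for every B-production
Closure: [S' -> .S, S -> .ScA, S -> .bc]


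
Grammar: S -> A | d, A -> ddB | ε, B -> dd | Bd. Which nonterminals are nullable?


A nonterminal is nullable iff some alternative derives ε (directly, or every symbol in it is nullable)
Nullable: {A, S}


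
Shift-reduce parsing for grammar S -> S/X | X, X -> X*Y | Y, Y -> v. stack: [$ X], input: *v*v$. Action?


shift '*' to continue X -> X*Y
Action: shift


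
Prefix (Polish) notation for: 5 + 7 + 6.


left-to-right (same/higher precedence on left): tree is (+ (+ 5 7) 6)
Prefix: + + 5 7 6


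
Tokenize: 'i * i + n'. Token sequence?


Scan left to right, longest-match per lexeme
Tokens: ID(i), OP(*), ID(i), OP(+), ID(n)


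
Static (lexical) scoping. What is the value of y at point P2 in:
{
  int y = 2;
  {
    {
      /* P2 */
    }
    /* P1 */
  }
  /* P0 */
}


P2's block does not declare y; resolves to the enclosing declaration at depth 0
y = 2


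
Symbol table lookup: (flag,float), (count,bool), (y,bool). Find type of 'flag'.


Lookup 'flag' → type float


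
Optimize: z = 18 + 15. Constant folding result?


18 + 15 = 33 at compile time
Optimized: z = 33


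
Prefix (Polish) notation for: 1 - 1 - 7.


left-to-right (same/higher precedence on left): tree is (- (- 1 1) 7)
Prefix: - - 1 1 7


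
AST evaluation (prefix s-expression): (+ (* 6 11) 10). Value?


Evaluate inner: (* 6 11) = 66
Evaluate root: (+ 66 10) = 76
Result: 76


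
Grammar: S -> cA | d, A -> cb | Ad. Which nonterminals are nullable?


A nonterminal is nullable iff some alternative derives ε (directly, or every symbol in it is nullable)
Nullable: {}


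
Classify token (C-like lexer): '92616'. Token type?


Pattern: digits only
Type: INTEGER_LITERAL


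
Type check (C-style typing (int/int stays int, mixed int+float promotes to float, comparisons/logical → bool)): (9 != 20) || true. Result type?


Operand types: bool || bool
Rule: logical operators take bool operands and yield bool
Result type: bool


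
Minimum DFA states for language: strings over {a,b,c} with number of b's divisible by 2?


Track (count of b) mod 2: states 0..1, accept at 0
Minimal DFA: 2 states


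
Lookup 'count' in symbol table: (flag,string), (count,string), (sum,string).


Lookup 'count' → type string


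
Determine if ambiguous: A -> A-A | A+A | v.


'v-v+v' has two parse trees (no precedence encoded between - and +)
Ambiguous


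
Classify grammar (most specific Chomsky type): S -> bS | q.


Right-linear: every RHS is a terminal or a terminal followed by one nonterminal
Classification: Type 3 (Regular)


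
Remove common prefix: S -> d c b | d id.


Common prefix: 'd'
Factored: S -> d S', S' -> c b | id


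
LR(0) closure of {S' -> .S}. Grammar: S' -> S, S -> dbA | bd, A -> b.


Start: S' -> .S
For each item with dot before a nonterminal B, add B -> .γ for every B-production
Closure: [S' -> .S, S -> .dbA, S -> .bd]


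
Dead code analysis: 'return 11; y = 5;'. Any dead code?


statement follows a return and is unreachable
Dead: 'y = 5'


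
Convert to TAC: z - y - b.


Break into single-operator statements:
t1 = z - y
t2 = t1 - b


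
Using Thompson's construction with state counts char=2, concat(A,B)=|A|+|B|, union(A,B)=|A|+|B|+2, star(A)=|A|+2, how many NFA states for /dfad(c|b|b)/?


Syntax tree has 7 char leaf(s), 2 union(s), 0 star(s)
chars contribute 7×2 = 14; each union adds +2; each star adds +2
Total: 14 + 4 + 0 = 18 states


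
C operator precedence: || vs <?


'<' is relational (level 7); '||' is logical OR (level 1)
Higher level binds tighter
'<' has higher precedence than '||'


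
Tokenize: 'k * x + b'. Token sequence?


Scan left to right, longest-match per lexeme
Tokens: ID(k), OP(*), ID(x), OP(+), ID(b)


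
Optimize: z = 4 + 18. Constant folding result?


4 + 18 = 22 at compile time
Optimized: z = 22


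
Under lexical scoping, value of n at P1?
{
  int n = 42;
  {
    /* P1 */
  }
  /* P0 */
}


P1's block does not declare n; resolves to the enclosing declaration at depth 0
n = 42


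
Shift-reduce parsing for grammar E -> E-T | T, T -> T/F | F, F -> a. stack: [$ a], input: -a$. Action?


'a' on top is the handle for F -> a
Action: reduce (F -> a)


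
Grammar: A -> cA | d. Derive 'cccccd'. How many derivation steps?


Derivation: A => cA => ccA => cccA => ccccA => cccccA => cccccd
Steps: 6


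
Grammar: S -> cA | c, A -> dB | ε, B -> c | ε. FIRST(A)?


Per alternative of A: FIRST(dB) = {d}; FIRST(ε) = {ε}
FIRST(A) = {d, ε}


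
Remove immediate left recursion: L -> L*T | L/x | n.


Left-recursive alternatives: L*T, L/x; non-recursive: n
Introduce L': L -> nL', L' -> *TL' | /xL' | ε


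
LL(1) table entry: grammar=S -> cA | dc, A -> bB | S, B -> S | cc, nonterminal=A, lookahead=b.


For [A, b]: 'b' ∈ FIRST(bB)
Entry: A -> bB


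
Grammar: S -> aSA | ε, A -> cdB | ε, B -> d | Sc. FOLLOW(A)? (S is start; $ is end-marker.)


$ ∈ FOLLOW(S). For each A -> αBβ: add FIRST(β)\{ε} to FOLLOW(B); if β nullable, add FOLLOW(A).
FOLLOW(A) = {$, c}


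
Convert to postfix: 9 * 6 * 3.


Left to right (same or higher precedence on left)
Postfix: 9 6 * 3 *


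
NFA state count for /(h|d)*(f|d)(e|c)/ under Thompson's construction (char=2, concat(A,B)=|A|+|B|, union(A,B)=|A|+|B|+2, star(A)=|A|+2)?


Syntax tree has 6 char leaf(s), 3 union(s), 1 star(s)
chars contribute 6×2 = 12; each union adds +2; each star adds +2
Total: 12 + 6 + 2 = 20 states


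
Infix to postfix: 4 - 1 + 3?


Left to right (same or higher precedence on left)
Postfix: 4 1 - 3 +


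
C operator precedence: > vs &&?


'>' is relational (level 7); '&&' is logical AND (level 2)
Higher level binds tighter
'>' has higher precedence than '&&'


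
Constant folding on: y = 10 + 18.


10 + 18 = 28 at compile time
Optimized: y = 28


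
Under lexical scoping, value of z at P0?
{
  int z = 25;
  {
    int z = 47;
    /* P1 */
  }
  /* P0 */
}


z declared in the same block as P0
z = 25


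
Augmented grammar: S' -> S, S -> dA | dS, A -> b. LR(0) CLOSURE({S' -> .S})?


Start: S' -> .S
For each item with dot before a nonterminal B, add B -> .γ for every B-production
Closure: [S' -> .S, S -> .dA, S -> .dS]


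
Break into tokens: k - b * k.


Scan left to right, longest-match per lexeme
Tokens: ID(k), OP(-), ID(b), OP(*), ID(k)


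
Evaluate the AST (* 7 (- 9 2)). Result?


Evaluate inner: (- 9 2) = 7
Evaluate root: (* 7 7) = 49
Result: 49


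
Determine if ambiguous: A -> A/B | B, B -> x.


precedence layered via separate nonterminal B: deterministic
Unambiguous


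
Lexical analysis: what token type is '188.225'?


Pattern: digits with a decimal point
Type: FLOAT_LITERAL


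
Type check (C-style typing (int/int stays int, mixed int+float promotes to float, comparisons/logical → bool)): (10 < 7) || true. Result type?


Operand types: bool || bool
Rule: logical operators take bool operands and yield bool
Result type: bool


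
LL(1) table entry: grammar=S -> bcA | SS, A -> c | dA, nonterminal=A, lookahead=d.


For [A, d]: 'd' ∈ FIRST(dA)
Entry: A -> dA


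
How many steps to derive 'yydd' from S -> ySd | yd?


Derivation: S => ySd => yydd
Steps: 2


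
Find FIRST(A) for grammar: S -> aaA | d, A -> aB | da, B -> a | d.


Per alternative of A: FIRST(aB) = {a}; FIRST(da) = {d}
FIRST(A) = {a, d}


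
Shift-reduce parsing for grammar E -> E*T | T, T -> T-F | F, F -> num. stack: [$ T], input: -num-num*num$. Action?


shift '-' to continue T -> T-F
Action: shift


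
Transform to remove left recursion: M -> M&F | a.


Left-recursive alternatives: M&F; non-recursive: a
Introduce M': M -> aM', M' -> &FM' | ε


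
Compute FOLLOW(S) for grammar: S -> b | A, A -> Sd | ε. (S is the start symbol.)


$ ∈ FOLLOW(S). For each A -> αBβ: add FIRST(β)\{ε} to FOLLOW(B); if β nullable, add FOLLOW(A).
FOLLOW(S) = {$, d}


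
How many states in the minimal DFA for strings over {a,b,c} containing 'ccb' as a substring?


KMP-style automaton: 3 progress states + 1 absorbing accept = 4
Minimal DFA: 4 states


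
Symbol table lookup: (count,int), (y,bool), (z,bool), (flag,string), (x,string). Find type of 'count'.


Lookup 'count' → type int


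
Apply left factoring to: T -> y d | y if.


Common prefix: 'y'
Factored: T -> y T', T' -> d | if


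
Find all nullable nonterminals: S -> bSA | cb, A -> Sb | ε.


A nonterminal is nullable iff some alternative derives ε (directly, or every symbol in it is nullable)
Nullable: {A}


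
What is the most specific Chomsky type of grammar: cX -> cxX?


LHS has context (more than one symbol) and |LHS| ≤ |RHS|
Classification: Type 1 (Context-Sensitive)


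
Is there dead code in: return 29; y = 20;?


statement follows a return and is unreachable
Dead: 'y = 20'


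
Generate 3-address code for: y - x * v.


Break into single-operator statements:
t1 = x * v
t2 = y - t1


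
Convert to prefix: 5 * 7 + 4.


left-to-right (same/higher precedence on left): tree is (+ (* 5 7) 4)
Prefix: + * 5 7 4


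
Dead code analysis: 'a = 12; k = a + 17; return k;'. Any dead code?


a is read by k's definition; k is returned
No dead code


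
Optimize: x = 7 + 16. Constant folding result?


7 + 16 = 23 at compile time
Optimized: x = 23


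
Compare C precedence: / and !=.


'/' is multiplicative (level 10); '!=' is equality (level 6)
Higher level binds tighter
'/' has higher precedence than '!='


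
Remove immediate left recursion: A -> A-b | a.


Left-recursive alternatives: A-b; non-recursive: a
Introduce A': A -> aA', A' -> -bA' | ε


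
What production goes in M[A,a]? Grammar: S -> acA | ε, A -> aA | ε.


For [A, a]: 'a' ∈ FIRST(aA)
Entry: A -> aA


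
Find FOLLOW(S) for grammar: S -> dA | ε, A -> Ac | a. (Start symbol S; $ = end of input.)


$ ∈ FOLLOW(S). For each A -> αBβ: add FIRST(β)\{ε} to FOLLOW(B); if β nullable, add FOLLOW(A).
FOLLOW(S) = {$}


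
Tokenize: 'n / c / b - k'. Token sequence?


Scan left to right, longest-match per lexeme
Tokens: ID(n), OP(/), ID(c), OP(/), ID(b), OP(-), ID(k)


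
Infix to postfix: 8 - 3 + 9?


Left to right (same or higher precedence on left)
Postfix: 8 3 - 9 +


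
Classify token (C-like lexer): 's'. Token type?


Pattern: letter/underscore followed by alphanumerics, not a keyword
Type: IDENTIFIER


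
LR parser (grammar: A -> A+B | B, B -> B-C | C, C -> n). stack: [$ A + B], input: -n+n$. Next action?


'-' can extend B; shift to build B -> B-C
Action: shift


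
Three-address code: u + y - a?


Break into single-operator statements:
t1 = u + y
t2 = t1 - a


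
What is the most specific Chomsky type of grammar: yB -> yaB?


LHS has context (more than one symbol) and |LHS| ≤ |RHS|
Classification: Type 1 (Context-Sensitive)


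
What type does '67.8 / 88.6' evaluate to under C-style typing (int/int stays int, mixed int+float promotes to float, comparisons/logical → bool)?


Operand types: float / float
Rule: mixed int/float promotes to float; int/int stays int
Result type: float


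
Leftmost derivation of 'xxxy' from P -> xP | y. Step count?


Derivation: P => xP => xxP => xxxP => xxxy
Steps: 4


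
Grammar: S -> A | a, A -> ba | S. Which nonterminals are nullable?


A nonterminal is nullable iff some alternative derives ε (directly, or every symbol in it is nullable)
Nullable: {}


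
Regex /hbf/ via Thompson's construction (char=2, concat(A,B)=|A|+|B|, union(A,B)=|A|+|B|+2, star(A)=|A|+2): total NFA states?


Syntax tree has 3 char leaf(s), 0 union(s), 0 star(s)
chars contribute 3×2 = 6; each union adds +2; each star adds +2
Total: 6 + 0 + 0 = 6 states


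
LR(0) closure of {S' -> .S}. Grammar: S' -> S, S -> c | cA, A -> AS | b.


Start: S' -> .S
For each item with dot before a nonterminal B, add B -> .γ for every B-production
Closure: [S' -> .S, S -> .c, S -> .cA]


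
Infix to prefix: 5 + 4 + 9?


left-to-right (same/higher precedence on left): tree is (+ (+ 5 4) 9)
Prefix: + + 5 4 9


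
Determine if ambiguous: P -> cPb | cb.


balanced c^n…b^n: each string has a unique parse
Unambiguous


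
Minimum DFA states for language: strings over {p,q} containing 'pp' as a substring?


KMP-style automaton: 2 progress states + 1 absorbing accept = 3
Minimal DFA: 3 states


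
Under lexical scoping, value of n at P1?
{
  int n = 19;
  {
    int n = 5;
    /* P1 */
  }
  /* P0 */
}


n declared in the same block as P1
n = 5


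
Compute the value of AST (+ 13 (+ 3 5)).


Evaluate inner: (+ 3 5) = 8
Evaluate root: (+ 13 8) = 21
Result: 21


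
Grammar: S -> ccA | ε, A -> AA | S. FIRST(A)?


Per alternative of A: FIRST(AA) = {c, ε}; FIRST(S) = {c, ε}
FIRST(A) = {c, ε}


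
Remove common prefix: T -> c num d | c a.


Common prefix: 'c'
Factored: T -> c T', T' -> num d | a


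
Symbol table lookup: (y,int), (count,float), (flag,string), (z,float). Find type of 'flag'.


Lookup 'flag' → type string


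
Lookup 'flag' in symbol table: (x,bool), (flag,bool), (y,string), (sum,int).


Lookup 'flag' → type bool


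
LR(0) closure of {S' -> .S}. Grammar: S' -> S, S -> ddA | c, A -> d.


Start: S' -> .S
For each item with dot before a nonterminal B, add B -> .γ for every B-production
Closure: [S' -> .S, S -> .ddA, S -> .c]


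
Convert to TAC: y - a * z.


Break into single-operator statements:
t1 = a * z
t2 = y - t1


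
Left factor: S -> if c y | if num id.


Common prefix: 'if'
Factored: S -> if S', S' -> c y | num id


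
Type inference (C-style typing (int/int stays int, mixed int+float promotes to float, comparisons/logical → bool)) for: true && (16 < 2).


Operand types: bool && bool
Rule: logical operators take bool operands and yield bool
Result type: bool


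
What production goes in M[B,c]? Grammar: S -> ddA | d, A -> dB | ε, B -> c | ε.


For [B, c]: 'c' ∈ FIRST(c)
Entry: B -> c


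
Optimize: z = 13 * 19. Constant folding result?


13 * 19 = 247 at compile time
Optimized: z = 247


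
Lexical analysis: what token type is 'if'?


Pattern: reserved word
Type: KEYWORD


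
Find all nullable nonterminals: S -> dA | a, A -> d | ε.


A nonterminal is nullable iff some alternative derives ε (directly, or every symbol in it is nullable)
Nullable: {A}


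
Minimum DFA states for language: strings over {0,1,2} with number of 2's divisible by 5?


Track (count of 2) mod 5: states 0..4, accept at 0
Minimal DFA: 5 states


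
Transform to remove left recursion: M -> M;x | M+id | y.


Left-recursive alternatives: M;x, M+id; non-recursive: y
Introduce M': M -> yM', M' -> ;xM' | +idM' | ε


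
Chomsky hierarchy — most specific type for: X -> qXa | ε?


Single nonterminal LHS, but q^n a^n is not regular
Classification: Type 2 (Context-Free)


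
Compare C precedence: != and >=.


'>=' is relational (level 7); '!=' is equality (level 6)
Higher level binds tighter
'>=' has higher precedence than '!='


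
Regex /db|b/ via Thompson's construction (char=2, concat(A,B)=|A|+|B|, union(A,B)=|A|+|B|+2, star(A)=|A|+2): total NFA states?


Syntax tree has 3 char leaf(s), 1 union(s), 0 star(s)
chars contribute 3×2 = 6; each union adds +2; each star adds +2
Total: 6 + 2 + 0 = 8 states


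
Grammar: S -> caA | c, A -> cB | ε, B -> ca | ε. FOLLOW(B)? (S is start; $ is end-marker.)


$ ∈ FOLLOW(S). For each A -> αBβ: add FIRST(β)\{ε} to FOLLOW(B); if β nullable, add FOLLOW(A).
FOLLOW(B) = {$}


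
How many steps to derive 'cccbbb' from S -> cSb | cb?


Derivation: S => cSb => ccSbb => cccbbb
Steps: 3


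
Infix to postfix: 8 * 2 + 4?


Left to right (same or higher precedence on left)
Postfix: 8 2 * 4 +


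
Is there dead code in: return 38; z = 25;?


statement follows a return and is unreachable
Dead: 'z = 25'


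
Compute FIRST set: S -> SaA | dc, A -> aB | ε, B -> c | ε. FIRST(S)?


Per alternative of S: FIRST(SaA) = {d}; FIRST(dc) = {d}
FIRST(S) = {d}


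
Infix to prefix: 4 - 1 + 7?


left-to-right (same/higher precedence on left): tree is (+ (- 4 1) 7)
Prefix: + - 4 1 7


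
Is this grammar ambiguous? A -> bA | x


right-linear, alternatives start with distinct terminals 'b' vs 'x': unique leftmost derivation
Unambiguous


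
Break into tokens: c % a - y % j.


Scan left to right, longest-match per lexeme
Tokens: ID(c), OP(%), ID(a), OP(-), ID(y), OP(%), ID(j)


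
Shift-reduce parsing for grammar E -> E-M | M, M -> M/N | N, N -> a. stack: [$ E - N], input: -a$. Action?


'N' (not preceded by M/) is the handle for M -> N
Action: reduce (M -> N)


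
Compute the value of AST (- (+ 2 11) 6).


Evaluate inner: (+ 2 11) = 13
Evaluate root: (- 13 6) = 7
Result: 7


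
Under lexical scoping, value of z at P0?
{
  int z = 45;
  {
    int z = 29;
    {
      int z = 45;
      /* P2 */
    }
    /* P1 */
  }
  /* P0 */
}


z declared in the same block as P0
z = 45


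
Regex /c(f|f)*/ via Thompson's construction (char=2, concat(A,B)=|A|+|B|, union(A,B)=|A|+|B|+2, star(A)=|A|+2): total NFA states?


Syntax tree has 3 char leaf(s), 1 union(s), 1 star(s)
chars contribute 3×2 = 6; each union adds +2; each star adds +2
Total: 6 + 2 + 2 = 10 states


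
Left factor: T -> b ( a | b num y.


Common prefix: 'b'
Factored: T -> b T', T' -> ( a | num y


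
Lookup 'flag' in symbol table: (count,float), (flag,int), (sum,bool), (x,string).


Lookup 'flag' → type int


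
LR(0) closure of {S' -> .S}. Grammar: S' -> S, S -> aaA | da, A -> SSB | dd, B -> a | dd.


Start: S' -> .S
For each item with dot before a nonterminal B, add B -> .γ for every B-production
Closure: [S' -> .S, S -> .aaA, S -> .da]


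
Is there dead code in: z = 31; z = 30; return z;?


first assignment to z is overwritten before any read
Dead: 'z = 31'


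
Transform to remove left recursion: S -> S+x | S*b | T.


Left-recursive alternatives: S+x, S*b; non-recursive: T
Introduce S': S -> TS', S' -> +xS' | *bS' | ε


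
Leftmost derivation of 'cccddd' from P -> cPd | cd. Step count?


Derivation: P => cPd => ccPdd => cccddd
Steps: 3


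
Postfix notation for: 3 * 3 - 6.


Left to right (same or higher precedence on left)
Postfix: 3 3 * 6 -


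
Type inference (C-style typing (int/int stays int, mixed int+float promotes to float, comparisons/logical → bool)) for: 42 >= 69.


Operand types: int >= int
Rule: comparison yields bool
Result type: bool


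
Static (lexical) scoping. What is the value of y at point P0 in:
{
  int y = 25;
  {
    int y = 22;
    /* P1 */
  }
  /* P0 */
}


y declared in the same block as P0
y = 25


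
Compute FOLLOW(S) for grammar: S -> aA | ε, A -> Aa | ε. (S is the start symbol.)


$ ∈ FOLLOW(S). For each A -> αBβ: add FIRST(β)\{ε} to FOLLOW(B); if β nullable, add FOLLOW(A).
FOLLOW(S) = {$}


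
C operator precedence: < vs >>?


'>>' is shift (level 8); '<' is relational (level 7)
Higher level binds tighter
'>>' has higher precedence than '<'


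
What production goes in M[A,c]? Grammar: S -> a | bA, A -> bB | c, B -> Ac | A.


For [A, c]: 'c' ∈ FIRST(c)
Entry: A -> c


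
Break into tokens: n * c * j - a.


Scan left to right, longest-match per lexeme
Tokens: ID(n), OP(*), ID(c), OP(*), ID(j), OP(-), ID(a)


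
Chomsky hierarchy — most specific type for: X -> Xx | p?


Left-linear: every RHS is a terminal or one nonterminal followed by a terminal
Classification: Type 3 (Regular)


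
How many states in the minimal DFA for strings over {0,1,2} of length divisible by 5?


Track length mod 5: states 0..4, accept at 0
Minimal DFA: 5 states


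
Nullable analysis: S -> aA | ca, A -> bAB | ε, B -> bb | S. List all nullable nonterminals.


A nonterminal is nullable iff some alternative derives ε (directly, or every symbol in it is nullable)
Nullable: {A}


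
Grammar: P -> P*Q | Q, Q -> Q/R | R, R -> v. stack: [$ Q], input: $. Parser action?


lookahead ∉ {/} so Q won't extend; reduce P -> Q
Action: reduce (P -> Q)


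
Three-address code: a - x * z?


Break into single-operator statements:
t1 = x * z
t2 = a - t1


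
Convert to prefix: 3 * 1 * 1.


left-to-right (same/higher precedence on left): tree is (* (* 3 1) 1)
Prefix: * * 3 1 1


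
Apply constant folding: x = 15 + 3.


15 + 3 = 18 at compile time
Optimized: x = 18


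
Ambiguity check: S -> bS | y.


right-linear, alternatives start with distinct terminals 'b' vs 'y': unique leftmost derivation
Unambiguous


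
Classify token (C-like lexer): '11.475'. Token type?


Pattern: digits with a decimal point
Type: FLOAT_LITERAL


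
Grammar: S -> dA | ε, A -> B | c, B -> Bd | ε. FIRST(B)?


Per alternative of B: FIRST(Bd) = {d}; FIRST(ε) = {ε}
FIRST(B) = {d, ε}


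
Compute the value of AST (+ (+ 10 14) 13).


Evaluate inner: (+ 10 14) = 24
Evaluate root: (+ 24 13) = 37
Result: 37


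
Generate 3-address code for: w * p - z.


Break into single-operator statements:
t1 = w * p
t2 = t1 - z


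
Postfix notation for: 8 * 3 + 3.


Left to right (same or higher precedence on left)
Postfix: 8 3 * 3 +


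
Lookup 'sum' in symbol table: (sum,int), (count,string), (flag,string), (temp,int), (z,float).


Lookup 'sum' → type int


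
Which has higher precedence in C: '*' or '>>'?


'*' is multiplicative (level 10); '>>' is shift (level 8)
Higher level binds tighter
'*' has higher precedence than '>>'


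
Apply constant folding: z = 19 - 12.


19 - 12 = 7 at compile time
Optimized: z = 7


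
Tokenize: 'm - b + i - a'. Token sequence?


Scan left to right, longest-match per lexeme
Tokens: ID(m), OP(-), ID(b), OP(+), ID(i), OP(-), ID(a)


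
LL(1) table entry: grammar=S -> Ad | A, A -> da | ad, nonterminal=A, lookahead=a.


For [A, a]: 'a' ∈ FIRST(ad)
Entry: A -> ad


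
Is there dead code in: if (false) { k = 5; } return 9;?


condition is constant false, so the whole block is unreachable
Dead: 'if (false) { k = 5; }'


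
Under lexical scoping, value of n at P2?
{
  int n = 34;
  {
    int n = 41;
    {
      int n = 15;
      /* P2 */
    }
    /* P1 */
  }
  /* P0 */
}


n declared in the same block as P2
n = 15


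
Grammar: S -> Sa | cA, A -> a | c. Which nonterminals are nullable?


A nonterminal is nullable iff some alternative derives ε (directly, or every symbol in it is nullable)
Nullable: {}


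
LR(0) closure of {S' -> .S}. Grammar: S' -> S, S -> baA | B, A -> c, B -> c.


Start: S' -> .S
For each item with dot before a nonterminal B, add B -> .γ for every B-production
Closure: [S' -> .S, S -> .baA, S -> .B, B -> .c]


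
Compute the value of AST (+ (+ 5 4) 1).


Evaluate inner: (+ 5 4) = 9
Evaluate root: (+ 9 1) = 10
Result: 10


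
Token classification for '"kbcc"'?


Pattern: double-quoted sequence
Type: STRING_LITERAL


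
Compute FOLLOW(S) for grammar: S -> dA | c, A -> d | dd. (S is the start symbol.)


$ ∈ FOLLOW(S). For each A -> αBβ: add FIRST(β)\{ε} to FOLLOW(B); if β nullable, add FOLLOW(A).
FOLLOW(S) = {$}


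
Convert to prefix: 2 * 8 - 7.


left-to-right (same/higher precedence on left): tree is (- (* 2 8) 7)
Prefix: - * 2 8 7
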